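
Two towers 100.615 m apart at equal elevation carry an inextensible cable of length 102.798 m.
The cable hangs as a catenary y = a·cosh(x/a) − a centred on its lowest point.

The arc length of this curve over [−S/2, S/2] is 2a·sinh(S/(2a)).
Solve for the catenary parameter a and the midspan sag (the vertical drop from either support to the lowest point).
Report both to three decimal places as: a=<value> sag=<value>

seed: a₀ = √(S³/(24(L−S))) = √(100.615³/(24·2.183)) = 139.431728
iter 1: u=0.360804  f(a)=+1.425e-02  f'(a)=-3.172e-02  a ← 139.431728 − (+1.425e-02/-3.172e-02) = 139.881039
iter 2: u=0.359645  f(a)=+6.919e-05  f'(a)=-3.142e-02  a ← 139.881039 − (+6.919e-05/-3.142e-02) = 139.883241
iter 3: u=0.359639  f(a)=+1.648e-09  f'(a)=-3.141e-02  a ← 139.883241 − (+1.648e-09/-3.141e-02) = 139.883241
iter 4: u=0.359639  f(a)=-1.421e-14  f'(a)=-3.141e-02  a ← 139.883241 − (-1.421e-14/-3.141e-02) = 139.883241
converged: |Δa| < 1e-12 after 4 iterations
sag = a·(cosh(S/(2a)) − 1) = 139.883241·(cosh(0.359639) − 1) = 9.144200
T_max/T_min = cosh(S/(2a)) = 1.065370

a=139.883 sag=9.144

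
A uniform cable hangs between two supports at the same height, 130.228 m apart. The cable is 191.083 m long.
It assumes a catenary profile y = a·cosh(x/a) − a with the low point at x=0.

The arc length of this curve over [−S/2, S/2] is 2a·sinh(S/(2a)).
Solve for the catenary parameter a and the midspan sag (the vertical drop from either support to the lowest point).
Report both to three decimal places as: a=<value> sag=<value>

seed: a₀ = √(S³/(24(L−S))) = √(130.228³/(24·60.855)) = 38.886853
iter 1: u=1.674448  f(a)=+9.123e+00  f'(a)=-4.100e+00  a ← 38.886853 − (+9.123e+00/-4.100e+00) = 41.112101
iter 2: u=1.583816  f(a)=+8.417e-01  f'(a)=-3.375e+00  a ← 41.112101 − (+8.417e-01/-3.375e+00) = 41.361469
iter 3: u=1.574267  f(a)=+8.773e-03  f'(a)=-3.305e+00  a ← 41.361469 − (+8.773e-03/-3.305e+00) = 41.364123
iter 4: u=1.574166  f(a)=+9.748e-07  f'(a)=-3.305e+00  a ← 41.364123 − (+9.748e-07/-3.305e+00) = 41.364123
iter 5: u=1.574166  f(a)=+0.000e+00  f'(a)=-3.305e+00  a ← 41.364123 − (+0.000e+00/-3.305e+00) = 41.364123
converged: |Δa| < 1e-12 after 5 iterations
sag = a·(cosh(S/(2a)) − 1) = 41.364123·(cosh(1.574166) − 1) = 62.747206
T_max/T_min = cosh(S/(2a)) = 2.516948

a=41.364 sag=62.747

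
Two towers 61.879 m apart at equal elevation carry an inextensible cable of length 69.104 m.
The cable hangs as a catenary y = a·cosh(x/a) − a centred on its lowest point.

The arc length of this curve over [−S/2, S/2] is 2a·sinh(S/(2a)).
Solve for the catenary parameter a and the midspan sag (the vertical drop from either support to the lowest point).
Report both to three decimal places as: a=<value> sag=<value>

seed: a₀ = √(S³/(24(L−S))) = √(61.879³/(24·7.225)) = 36.964972
iter 1: u=0.836995  f(a)=+2.573e-01  f'(a)=-4.190e-01  a ← 36.964972 − (+2.573e-01/-4.190e-01) = 37.579163
iter 2: u=0.823315  f(a)=+6.554e-03  f'(a)=-3.979e-01  a ← 37.579163 − (+6.554e-03/-3.979e-01) = 37.595635
iter 3: u=0.822955  f(a)=+4.497e-06  f'(a)=-3.973e-01  a ← 37.595635 − (+4.497e-06/-3.973e-01) = 37.595646
iter 4: u=0.822954  f(a)=+2.117e-12  f'(a)=-3.973e-01  a ← 37.595646 − (+2.117e-12/-3.973e-01) = 37.595646
converged: |Δa| < 1e-12 after 4 iterations
sag = a·(cosh(S/(2a)) − 1) = 37.595646·(cosh(0.822954) − 1) = 13.465820
T_max/T_min = cosh(S/(2a)) = 1.358175

a=37.596 sag=13.466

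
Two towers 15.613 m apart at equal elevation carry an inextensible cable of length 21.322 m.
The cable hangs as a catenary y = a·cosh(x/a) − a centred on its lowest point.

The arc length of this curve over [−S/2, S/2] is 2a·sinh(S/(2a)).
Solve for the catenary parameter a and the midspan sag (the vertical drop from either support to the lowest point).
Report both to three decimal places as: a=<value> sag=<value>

seed: a₀ = √(S³/(24(L−S))) = √(15.613³/(24·5.709)) = 5.270404
iter 1: u=1.481196  f(a)=+6.600e-01  f'(a)=-2.681e+00  a ← 5.270404 − (+6.600e-01/-2.681e+00) = 5.516620
iter 2: u=1.415087  f(a)=+4.907e-02  f'(a)=-2.295e+00  a ← 5.516620 − (+4.907e-02/-2.295e+00) = 5.537996
iter 3: u=1.409626  f(a)=+3.194e-04  f'(a)=-2.266e+00  a ← 5.537996 − (+3.194e-04/-2.266e+00) = 5.538137
iter 4: u=1.409590  f(a)=+1.372e-08  f'(a)=-2.265e+00  a ← 5.538137 − (+1.372e-08/-2.265e+00) = 5.538137
iter 5: u=1.409590  f(a)=+3.553e-15  f'(a)=-2.265e+00  a ← 5.538137 − (+3.553e-15/-2.265e+00) = 5.538137
converged: |Δa| < 1e-12 after 5 iterations
sag = a·(cosh(S/(2a)) − 1) = 5.538137·(cosh(1.409590) − 1) = 6.475517
T_max/T_min = cosh(S/(2a)) = 2.169259

a=5.538 sag=6.476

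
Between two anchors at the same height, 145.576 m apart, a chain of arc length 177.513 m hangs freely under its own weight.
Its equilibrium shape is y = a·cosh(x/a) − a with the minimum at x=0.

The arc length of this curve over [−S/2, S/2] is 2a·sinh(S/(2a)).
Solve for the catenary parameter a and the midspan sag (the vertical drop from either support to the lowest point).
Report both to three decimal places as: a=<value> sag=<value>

a=65.433 sag=44.836

seed: a₀ = √(S³/(24(L−S))) = √(145.576³/(24·31.937)) = 63.442749
iter 1: u=1.147302  f(a)=+2.169e+00  f'(a)=-1.146e+00  a ← 63.442749 − (+2.169e+00/-1.146e+00) = 65.335931
iter 2: u=1.114058  f(a)=+1.009e-01  f'(a)=-1.041e+00  a ← 65.335931 − (+1.009e-01/-1.041e+00) = 65.432799
iter 3: u=1.112408  f(a)=+2.418e-04  f'(a)=-1.036e+00  a ← 65.432799 − (+2.418e-04/-1.036e+00) = 65.433032
iter 4: u=1.112405  f(a)=+1.396e-09  f'(a)=-1.036e+00  a ← 65.433032 − (+1.396e-09/-1.036e+00) = 65.433032
iter 5: u=1.112405  f(a)=+0.000e+00  f'(a)=-1.036e+00  a ← 65.433032 − (+0.000e+00/-1.036e+00) = 65.433032
converged: |Δa| < 1e-12 after 5 iterations
sag = a·(cosh(S/(2a)) − 1) = 65.433032·(cosh(1.112405) − 1) = 44.835721
T_max/T_min = cosh(S/(2a)) = 1.685215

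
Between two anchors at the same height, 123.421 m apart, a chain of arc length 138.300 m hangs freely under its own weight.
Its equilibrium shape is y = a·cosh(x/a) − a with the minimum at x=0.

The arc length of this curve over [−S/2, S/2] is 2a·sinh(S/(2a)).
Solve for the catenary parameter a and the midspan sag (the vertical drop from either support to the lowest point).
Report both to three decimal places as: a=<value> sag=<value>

a=73.836 sag=27.325

seed: a₀ = √(S³/(24(L−S))) = √(123.421³/(24·14.879)) = 72.558968
iter 1: u=0.850488  f(a)=+5.475e-01  f'(a)=-4.406e-01  a ← 72.558968 − (+5.475e-01/-4.406e-01) = 73.801654
iter 2: u=0.836167  f(a)=+1.438e-02  f'(a)=-4.177e-01  a ← 73.801654 − (+1.438e-02/-4.177e-01) = 73.836085
iter 3: u=0.835777  f(a)=+1.052e-05  f'(a)=-4.171e-01  a ← 73.836085 − (+1.052e-05/-4.171e-01) = 73.836110
iter 4: u=0.835777  f(a)=+5.627e-12  f'(a)=-4.171e-01  a ← 73.836110 − (+5.627e-12/-4.171e-01) = 73.836110
converged: |Δa| < 1e-12 after 4 iterations
sag = a·(cosh(S/(2a)) − 1) = 73.836110·(cosh(0.835777) − 1) = 27.324622
T_max/T_min = cosh(S/(2a)) = 1.370071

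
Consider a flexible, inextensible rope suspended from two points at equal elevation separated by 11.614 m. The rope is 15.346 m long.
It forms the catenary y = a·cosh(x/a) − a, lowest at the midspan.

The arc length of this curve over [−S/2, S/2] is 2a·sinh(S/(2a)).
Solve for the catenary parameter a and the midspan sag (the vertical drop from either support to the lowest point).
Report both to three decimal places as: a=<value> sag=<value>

a=4.370 sag=4.460

seed: a₀ = √(S³/(24(L−S))) = √(11.614³/(24·3.732)) = 4.182118
iter 1: u=1.388531  f(a)=+3.767e-01  f'(a)=-2.153e+00  a ← 4.182118 − (+3.767e-01/-2.153e+00) = 4.357066
iter 2: u=1.332778  f(a)=+2.493e-02  f'(a)=-1.877e+00  a ← 4.357066 − (+2.493e-02/-1.877e+00) = 4.370348
iter 3: u=1.328727  f(a)=+1.263e-04  f'(a)=-1.858e+00  a ← 4.370348 − (+1.263e-04/-1.858e+00) = 4.370416
iter 4: u=1.328707  f(a)=+3.276e-09  f'(a)=-1.858e+00  a ← 4.370416 − (+3.276e-09/-1.858e+00) = 4.370416
iter 5: u=1.328707  f(a)=+0.000e+00  f'(a)=-1.858e+00  a ← 4.370416 − (+0.000e+00/-1.858e+00) = 4.370416
converged: |Δa| < 1e-12 after 5 iterations
sag = a·(cosh(S/(2a)) − 1) = 4.370416·(cosh(1.328707) − 1) = 4.459956
T_max/T_min = cosh(S/(2a)) = 2.020488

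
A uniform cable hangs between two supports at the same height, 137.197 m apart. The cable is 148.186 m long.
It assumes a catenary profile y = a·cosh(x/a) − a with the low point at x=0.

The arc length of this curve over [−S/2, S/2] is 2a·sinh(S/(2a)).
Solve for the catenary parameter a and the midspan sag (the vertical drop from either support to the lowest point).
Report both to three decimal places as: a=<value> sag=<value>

a=100.121 sag=24.434

seed: a₀ = √(S³/(24(L−S))) = √(137.197³/(24·10.989)) = 98.953740
iter 1: u=0.693238  f(a)=+2.671e-01  f'(a)=-2.330e-01  a ← 98.953740 − (+2.671e-01/-2.330e-01) = 100.100259
iter 2: u=0.685298  f(a)=+4.713e-03  f'(a)=-2.248e-01  a ← 100.100259 − (+4.713e-03/-2.248e-01) = 100.121224
iter 3: u=0.685154  f(a)=+1.526e-06  f'(a)=-2.247e-01  a ← 100.121224 − (+1.526e-06/-2.247e-01) = 100.121231
iter 4: u=0.685154  f(a)=+1.705e-13  f'(a)=-2.247e-01  a ← 100.121231 − (+1.705e-13/-2.247e-01) = 100.121231
converged: |Δa| < 1e-12 after 4 iterations
sag = a·(cosh(S/(2a)) − 1) = 100.121231·(cosh(0.685154) − 1) = 24.434112
T_max/T_min = cosh(S/(2a)) = 1.244045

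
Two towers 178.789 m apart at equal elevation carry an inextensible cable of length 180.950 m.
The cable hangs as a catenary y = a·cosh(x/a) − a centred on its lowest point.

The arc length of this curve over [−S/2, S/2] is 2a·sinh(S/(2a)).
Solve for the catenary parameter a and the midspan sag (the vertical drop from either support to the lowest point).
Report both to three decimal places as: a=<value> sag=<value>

a=332.554 sag=12.088

seed: a₀ = √(S³/(24(L−S))) = √(178.789³/(24·2.161)) = 331.954216
iter 1: u=0.269298  f(a)=+7.849e-03  f'(a)=-1.311e-02  a ← 331.954216 − (+7.849e-03/-1.311e-02) = 332.552748
iter 2: u=0.268813  f(a)=+2.128e-05  f'(a)=-1.304e-02  a ← 332.552748 − (+2.128e-05/-1.304e-02) = 332.554379
iter 3: u=0.268812  f(a)=+1.573e-10  f'(a)=-1.304e-02  a ← 332.554379 − (+1.573e-10/-1.304e-02) = 332.554379
iter 4: u=0.268812  f(a)=+2.842e-14  f'(a)=-1.304e-02  a ← 332.554379 − (+2.842e-14/-1.304e-02) = 332.554379
converged: |Δa| < 1e-12 after 4 iterations
sag = a·(cosh(S/(2a)) − 1) = 332.554379·(cosh(0.268812) − 1) = 12.087668
T_max/T_min = cosh(S/(2a)) = 1.036348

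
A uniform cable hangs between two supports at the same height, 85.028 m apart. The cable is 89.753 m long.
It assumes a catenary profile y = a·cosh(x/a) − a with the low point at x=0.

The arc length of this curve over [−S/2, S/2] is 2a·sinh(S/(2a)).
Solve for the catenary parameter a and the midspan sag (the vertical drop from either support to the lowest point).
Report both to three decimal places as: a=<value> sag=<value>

seed: a₀ = √(S³/(24(L−S))) = √(85.028³/(24·4.725)) = 73.626884
iter 1: u=0.577425  f(a)=+7.940e-02  f'(a)=-1.327e-01  a ← 73.626884 − (+7.940e-02/-1.327e-01) = 74.225303
iter 2: u=0.572770  f(a)=+9.784e-04  f'(a)=-1.294e-01  a ← 74.225303 − (+9.784e-04/-1.294e-01) = 74.232862
iter 3: u=0.572711  f(a)=+1.527e-07  f'(a)=-1.294e-01  a ← 74.232862 − (+1.527e-07/-1.294e-01) = 74.232863
iter 4: u=0.572711  f(a)=-1.421e-14  f'(a)=-1.294e-01  a ← 74.232863 − (-1.421e-14/-1.294e-01) = 74.232863
converged: |Δa| < 1e-12 after 4 iterations
sag = a·(cosh(S/(2a)) − 1) = 74.232863·(cosh(0.572711) − 1) = 12.510541
T_max/T_min = cosh(S/(2a)) = 1.168531

a=74.233 sag=12.511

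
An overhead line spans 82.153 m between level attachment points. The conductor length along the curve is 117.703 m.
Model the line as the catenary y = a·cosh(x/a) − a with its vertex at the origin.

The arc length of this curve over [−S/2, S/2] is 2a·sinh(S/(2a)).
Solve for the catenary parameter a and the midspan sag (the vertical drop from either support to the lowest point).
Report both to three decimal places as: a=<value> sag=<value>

seed: a₀ = √(S³/(24(L−S))) = √(82.153³/(24·35.550)) = 25.492341
iter 1: u=1.611327  f(a)=+4.911e+00  f'(a)=-3.584e+00  a ← 25.492341 − (+4.911e+00/-3.584e+00) = 26.862683
iter 2: u=1.529129  f(a)=+4.238e-01  f'(a)=-2.990e+00  a ← 26.862683 − (+4.238e-01/-2.990e+00) = 27.004434
iter 3: u=1.521102  f(a)=+3.814e-03  f'(a)=-2.936e+00  a ← 27.004434 − (+3.814e-03/-2.936e+00) = 27.005733
iter 4: u=1.521029  f(a)=+3.151e-07  f'(a)=-2.936e+00  a ← 27.005733 − (+3.151e-07/-2.936e+00) = 27.005733
iter 5: u=1.521029  f(a)=+2.842e-14  f'(a)=-2.936e+00  a ← 27.005733 − (+2.842e-14/-2.936e+00) = 27.005733
converged: |Δa| < 1e-12 after 5 iterations
sag = a·(cosh(S/(2a)) − 1) = 27.005733·(cosh(1.521029) − 1) = 37.746168
T_max/T_min = cosh(S/(2a)) = 2.397709

a=27.006 sag=37.746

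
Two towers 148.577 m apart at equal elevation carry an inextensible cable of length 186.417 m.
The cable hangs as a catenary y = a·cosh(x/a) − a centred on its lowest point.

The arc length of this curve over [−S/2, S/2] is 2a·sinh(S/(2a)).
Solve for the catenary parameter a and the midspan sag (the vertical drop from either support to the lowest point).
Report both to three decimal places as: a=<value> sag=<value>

a=62.269 sag=49.826

seed: a₀ = √(S³/(24(L−S))) = √(148.577³/(24·37.840)) = 60.096087
iter 1: u=1.236162  f(a)=+2.999e+00  f'(a)=-1.463e+00  a ← 60.096087 − (+2.999e+00/-1.463e+00) = 62.146340
iter 2: u=1.195380  f(a)=+1.603e-01  f'(a)=-1.310e+00  a ← 62.146340 − (+1.603e-01/-1.310e+00) = 62.268698
iter 3: u=1.193031  f(a)=+5.152e-04  f'(a)=-1.302e+00  a ← 62.268698 − (+5.152e-04/-1.302e+00) = 62.269094
iter 4: u=1.193024  f(a)=+5.362e-09  f'(a)=-1.302e+00  a ← 62.269094 − (+5.362e-09/-1.302e+00) = 62.269094
iter 5: u=1.193024  f(a)=-2.842e-14  f'(a)=-1.302e+00  a ← 62.269094 − (-2.842e-14/-1.302e+00) = 62.269094
converged: |Δa| < 1e-12 after 5 iterations
sag = a·(cosh(S/(2a)) − 1) = 62.269094·(cosh(1.193024) − 1) = 49.825797
T_max/T_min = cosh(S/(2a)) = 1.800169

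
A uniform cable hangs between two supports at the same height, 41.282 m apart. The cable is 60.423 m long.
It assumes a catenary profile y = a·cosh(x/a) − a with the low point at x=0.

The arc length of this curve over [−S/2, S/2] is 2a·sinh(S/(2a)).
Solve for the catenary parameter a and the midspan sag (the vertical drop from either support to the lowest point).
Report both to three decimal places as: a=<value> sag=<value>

seed: a₀ = √(S³/(24(L−S))) = √(41.282³/(24·19.141)) = 12.375227
iter 1: u=1.667929  f(a)=+2.846e+00  f'(a)=-4.044e+00  a ← 12.375227 − (+2.846e+00/-4.044e+00) = 13.078934
iter 2: u=1.578187  f(a)=+2.608e-01  f'(a)=-3.334e+00  a ← 13.078934 − (+2.608e-01/-3.334e+00) = 13.157155
iter 3: u=1.568804  f(a)=+2.678e-03  f'(a)=-3.266e+00  a ← 13.157155 − (+2.678e-03/-3.266e+00) = 13.157975
iter 4: u=1.568706  f(a)=+2.888e-07  f'(a)=-3.265e+00  a ← 13.157975 − (+2.888e-07/-3.265e+00) = 13.157975
iter 5: u=1.568706  f(a)=+7.105e-15  f'(a)=-3.265e+00  a ← 13.157975 − (+7.105e-15/-3.265e+00) = 13.157975
converged: |Δa| < 1e-12 after 5 iterations
sag = a·(cosh(S/(2a)) − 1) = 13.157975·(cosh(1.568706) − 1) = 19.794522
T_max/T_min = cosh(S/(2a)) = 2.504374

a=13.158 sag=19.795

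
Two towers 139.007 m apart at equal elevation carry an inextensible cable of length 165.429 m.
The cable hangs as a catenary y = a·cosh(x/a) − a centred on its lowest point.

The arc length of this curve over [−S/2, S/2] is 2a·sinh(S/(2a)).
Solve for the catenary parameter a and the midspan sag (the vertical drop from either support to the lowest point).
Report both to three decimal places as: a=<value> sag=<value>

seed: a₀ = √(S³/(24(L−S))) = √(139.007³/(24·26.422)) = 65.082847
iter 1: u=1.067923  f(a)=+1.548e+00  f'(a)=-9.084e-01  a ← 65.082847 − (+1.548e+00/-9.084e-01) = 66.787191
iter 2: u=1.040671  f(a)=+6.290e-02  f'(a)=-8.359e-01  a ← 66.787191 − (+6.290e-02/-8.359e-01) = 66.862436
iter 3: u=1.039500  f(a)=+1.136e-04  f'(a)=-8.329e-01  a ← 66.862436 − (+1.136e-04/-8.329e-01) = 66.862572
iter 4: u=1.039498  f(a)=+3.716e-10  f'(a)=-8.329e-01  a ← 66.862572 − (+3.716e-10/-8.329e-01) = 66.862572
iter 5: u=1.039498  f(a)=+0.000e+00  f'(a)=-8.329e-01  a ← 66.862572 − (+0.000e+00/-8.329e-01) = 66.862572
converged: |Δa| < 1e-12 after 5 iterations
sag = a·(cosh(S/(2a)) − 1) = 66.862572·(cosh(1.039498) − 1) = 39.496687
T_max/T_min = cosh(S/(2a)) = 1.590714

a=66.863 sag=39.497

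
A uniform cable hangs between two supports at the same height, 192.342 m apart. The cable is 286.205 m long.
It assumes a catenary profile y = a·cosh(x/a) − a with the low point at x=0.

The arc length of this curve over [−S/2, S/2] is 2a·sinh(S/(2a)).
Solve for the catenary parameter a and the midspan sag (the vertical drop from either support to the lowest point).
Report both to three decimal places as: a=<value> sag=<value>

a=59.928 sag=95.216

seed: a₀ = √(S³/(24(L−S))) = √(192.342³/(24·93.863)) = 56.202852
iter 1: u=1.711141  f(a)=+1.474e+01  f'(a)=-4.426e+00  a ← 56.202852 − (+1.474e+01/-4.426e+00) = 59.532958
iter 2: u=1.615425  f(a)=+1.412e+00  f'(a)=-3.616e+00  a ← 59.532958 − (+1.412e+00/-3.616e+00) = 59.923385
iter 3: u=1.604899  f(a)=+1.597e-02  f'(a)=-3.534e+00  a ← 59.923385 − (+1.597e-02/-3.534e+00) = 59.927905
iter 4: u=1.604778  f(a)=+2.097e-06  f'(a)=-3.533e+00  a ← 59.927905 − (+2.097e-06/-3.533e+00) = 59.927905
iter 5: u=1.604778  f(a)=+0.000e+00  f'(a)=-3.533e+00  a ← 59.927905 − (+0.000e+00/-3.533e+00) = 59.927905
converged: |Δa| < 1e-12 after 5 iterations
sag = a·(cosh(S/(2a)) − 1) = 59.927905·(cosh(1.604778) − 1) = 95.216155
T_max/T_min = cosh(S/(2a)) = 2.588845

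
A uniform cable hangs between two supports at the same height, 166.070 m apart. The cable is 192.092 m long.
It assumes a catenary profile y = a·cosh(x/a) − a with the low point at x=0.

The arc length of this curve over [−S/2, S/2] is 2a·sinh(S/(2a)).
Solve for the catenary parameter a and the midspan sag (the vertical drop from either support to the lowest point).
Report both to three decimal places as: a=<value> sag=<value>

a=87.581 sag=42.401

seed: a₀ = √(S³/(24(L−S))) = √(166.070³/(24·26.022)) = 85.636877
iter 1: u=0.969617  f(a)=+1.251e+00  f'(a)=-6.668e-01  a ← 85.636877 − (+1.251e+00/-6.668e-01) = 87.512926
iter 2: u=0.948831  f(a)=+4.229e-02  f'(a)=-6.224e-01  a ← 87.512926 − (+4.229e-02/-6.224e-01) = 87.580870
iter 3: u=0.948095  f(a)=+5.207e-05  f'(a)=-6.209e-01  a ← 87.580870 − (+5.207e-05/-6.209e-01) = 87.580953
iter 4: u=0.948094  f(a)=+7.921e-11  f'(a)=-6.209e-01  a ← 87.580953 − (+7.921e-11/-6.209e-01) = 87.580953
iter 5: u=0.948094  f(a)=+0.000e+00  f'(a)=-6.209e-01  a ← 87.580953 − (+0.000e+00/-6.209e-01) = 87.580953
converged: |Δa| < 1e-12 after 5 iterations
sag = a·(cosh(S/(2a)) − 1) = 87.580953·(cosh(0.948094) − 1) = 42.400805
T_max/T_min = cosh(S/(2a)) = 1.484133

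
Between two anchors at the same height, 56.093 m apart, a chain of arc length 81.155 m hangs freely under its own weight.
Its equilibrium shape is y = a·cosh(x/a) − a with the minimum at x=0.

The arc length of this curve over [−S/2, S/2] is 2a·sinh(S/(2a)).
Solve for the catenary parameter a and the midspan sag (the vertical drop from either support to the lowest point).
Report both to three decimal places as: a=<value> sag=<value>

seed: a₀ = √(S³/(24(L−S))) = √(56.093³/(24·25.062)) = 17.129691
iter 1: u=1.637303  f(a)=+3.582e+00  f'(a)=-3.790e+00  a ← 17.129691 − (+3.582e+00/-3.790e+00) = 18.074890
iter 2: u=1.551683  f(a)=+3.178e-01  f'(a)=-3.144e+00  a ← 18.074890 − (+3.178e-01/-3.144e+00) = 18.175976
iter 3: u=1.543053  f(a)=+3.041e-03  f'(a)=-3.084e+00  a ← 18.175976 − (+3.041e-03/-3.084e+00) = 18.176962
iter 4: u=1.542970  f(a)=+2.843e-07  f'(a)=-3.084e+00  a ← 18.176962 − (+2.843e-07/-3.084e+00) = 18.176962
iter 5: u=1.542970  f(a)=+1.421e-14  f'(a)=-3.084e+00  a ← 18.176962 − (+1.421e-14/-3.084e+00) = 18.176962
converged: |Δa| < 1e-12 after 5 iterations
sag = a·(cosh(S/(2a)) − 1) = 18.176962·(cosh(1.542970) − 1) = 26.285780
T_max/T_min = cosh(S/(2a)) = 2.446104

a=18.177 sag=26.286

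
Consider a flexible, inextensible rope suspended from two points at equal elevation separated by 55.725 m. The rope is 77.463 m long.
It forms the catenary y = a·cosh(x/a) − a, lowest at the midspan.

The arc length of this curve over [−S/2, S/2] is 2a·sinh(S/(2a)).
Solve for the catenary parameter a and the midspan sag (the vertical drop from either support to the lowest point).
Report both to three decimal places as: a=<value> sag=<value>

a=19.195 sag=24.032

seed: a₀ = √(S³/(24(L−S))) = √(55.725³/(24·21.738)) = 18.212086
iter 1: u=1.529891  f(a)=+2.690e+00  f'(a)=-2.995e+00  a ← 18.212086 − (+2.690e+00/-2.995e+00) = 19.110476
iter 2: u=1.457970  f(a)=+2.119e-01  f'(a)=-2.540e+00  a ← 19.110476 − (+2.119e-01/-2.540e+00) = 19.193898
iter 3: u=1.451633  f(a)=+1.563e-03  f'(a)=-2.503e+00  a ← 19.193898 − (+1.563e-03/-2.503e+00) = 19.194523
iter 4: u=1.451586  f(a)=+8.636e-08  f'(a)=-2.502e+00  a ← 19.194523 − (+8.636e-08/-2.502e+00) = 19.194523
iter 5: u=1.451586  f(a)=+0.000e+00  f'(a)=-2.502e+00  a ← 19.194523 − (+0.000e+00/-2.502e+00) = 19.194523
converged: |Δa| < 1e-12 after 5 iterations
sag = a·(cosh(S/(2a)) − 1) = 19.194523·(cosh(1.451586) − 1) = 24.032307
T_max/T_min = cosh(S/(2a)) = 2.252040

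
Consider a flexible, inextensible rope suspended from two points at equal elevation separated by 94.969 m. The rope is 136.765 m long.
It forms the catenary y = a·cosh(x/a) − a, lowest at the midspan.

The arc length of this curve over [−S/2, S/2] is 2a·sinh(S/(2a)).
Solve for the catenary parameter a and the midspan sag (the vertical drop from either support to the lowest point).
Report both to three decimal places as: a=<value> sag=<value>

a=30.983 sag=44.091

seed: a₀ = √(S³/(24(L−S))) = √(94.969³/(24·41.796)) = 29.221319
iter 1: u=1.624995  f(a)=+5.878e+00  f'(a)=-3.691e+00  a ← 29.221319 − (+5.878e+00/-3.691e+00) = 30.813988
iter 2: u=1.541005  f(a)=+5.148e-01  f'(a)=-3.070e+00  a ← 30.813988 − (+5.148e-01/-3.070e+00) = 30.981661
iter 3: u=1.532665  f(a)=+4.786e-03  f'(a)=-3.013e+00  a ← 30.981661 − (+4.786e-03/-3.013e+00) = 30.983249
iter 4: u=1.532586  f(a)=+4.220e-07  f'(a)=-3.013e+00  a ← 30.983249 − (+4.220e-07/-3.013e+00) = 30.983249
iter 5: u=1.532586  f(a)=+0.000e+00  f'(a)=-3.013e+00  a ← 30.983249 − (+0.000e+00/-3.013e+00) = 30.983249
converged: |Δa| < 1e-12 after 5 iterations
sag = a·(cosh(S/(2a)) − 1) = 30.983249·(cosh(1.532586) − 1) = 44.090901
T_max/T_min = cosh(S/(2a)) = 2.423056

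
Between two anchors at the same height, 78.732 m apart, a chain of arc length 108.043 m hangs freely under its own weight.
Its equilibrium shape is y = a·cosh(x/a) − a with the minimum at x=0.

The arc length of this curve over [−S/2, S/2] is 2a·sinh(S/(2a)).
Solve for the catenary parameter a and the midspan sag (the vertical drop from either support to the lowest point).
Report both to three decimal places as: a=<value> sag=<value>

seed: a₀ = √(S³/(24(L−S))) = √(78.732³/(24·29.311)) = 26.339407
iter 1: u=1.494567  f(a)=+3.453e+00  f'(a)=-2.764e+00  a ← 26.339407 − (+3.453e+00/-2.764e+00) = 27.588719
iter 2: u=1.426888  f(a)=+2.609e-01  f'(a)=-2.361e+00  a ← 27.588719 − (+2.609e-01/-2.361e+00) = 27.699225
iter 3: u=1.421195  f(a)=+1.758e-03  f'(a)=-2.329e+00  a ← 27.699225 − (+1.758e-03/-2.329e+00) = 27.699980
iter 4: u=1.421156  f(a)=+8.102e-08  f'(a)=-2.329e+00  a ← 27.699980 − (+8.102e-08/-2.329e+00) = 27.699980
iter 5: u=1.421156  f(a)=-2.842e-14  f'(a)=-2.329e+00  a ← 27.699980 − (-2.842e-14/-2.329e+00) = 27.699980
converged: |Δa| < 1e-12 after 5 iterations
sag = a·(cosh(S/(2a)) − 1) = 27.699980·(cosh(1.421156) − 1) = 33.009256
T_max/T_min = cosh(S/(2a)) = 2.191671

a=27.700 sag=33.009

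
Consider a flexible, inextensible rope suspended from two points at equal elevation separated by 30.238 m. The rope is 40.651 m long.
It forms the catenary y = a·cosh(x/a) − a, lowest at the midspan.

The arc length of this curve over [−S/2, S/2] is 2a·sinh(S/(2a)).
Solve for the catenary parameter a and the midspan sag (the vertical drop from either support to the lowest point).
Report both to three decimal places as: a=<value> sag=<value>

seed: a₀ = √(S³/(24(L−S))) = √(30.238³/(24·10.413)) = 10.518070
iter 1: u=1.437431  f(a)=+1.130e+00  f'(a)=-2.421e+00  a ← 10.518070 − (+1.130e+00/-2.421e+00) = 10.985014
iter 2: u=1.376330  f(a)=+7.962e-02  f'(a)=-2.090e+00  a ← 10.985014 − (+7.962e-02/-2.090e+00) = 11.023103
iter 3: u=1.371574  f(a)=+4.614e-04  f'(a)=-2.066e+00  a ← 11.023103 − (+4.614e-04/-2.066e+00) = 11.023326
iter 4: u=1.371546  f(a)=+1.569e-08  f'(a)=-2.066e+00  a ← 11.023326 − (+1.569e-08/-2.066e+00) = 11.023326
iter 5: u=1.371546  f(a)=+0.000e+00  f'(a)=-2.066e+00  a ← 11.023326 − (+0.000e+00/-2.066e+00) = 11.023326
converged: |Δa| < 1e-12 after 5 iterations
sag = a·(cosh(S/(2a)) − 1) = 11.023326·(cosh(1.371546) − 1) = 12.098950
T_max/T_min = cosh(S/(2a)) = 2.097577

a=11.023 sag=12.099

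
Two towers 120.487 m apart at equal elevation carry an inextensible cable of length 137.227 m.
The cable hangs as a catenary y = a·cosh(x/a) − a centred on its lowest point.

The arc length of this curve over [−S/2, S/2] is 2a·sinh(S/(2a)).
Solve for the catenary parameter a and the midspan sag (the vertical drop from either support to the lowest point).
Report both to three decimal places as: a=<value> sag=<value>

a=67.315 sag=28.805

seed: a₀ = √(S³/(24(L−S))) = √(120.487³/(24·16.740)) = 65.982222
iter 1: u=0.913026  f(a)=+7.117e-01  f'(a)=-5.510e-01  a ← 65.982222 − (+7.117e-01/-5.510e-01) = 67.273991
iter 2: u=0.895495  f(a)=+2.144e-02  f'(a)=-5.182e-01  a ← 67.273991 − (+2.144e-02/-5.182e-01) = 67.315359
iter 3: u=0.894944  f(a)=+2.079e-05  f'(a)=-5.172e-01  a ← 67.315359 − (+2.079e-05/-5.172e-01) = 67.315400
iter 4: u=0.894944  f(a)=+1.958e-11  f'(a)=-5.172e-01  a ← 67.315400 − (+1.958e-11/-5.172e-01) = 67.315400
converged: |Δa| < 1e-12 after 4 iterations
sag = a·(cosh(S/(2a)) − 1) = 67.315400·(cosh(0.894944) − 1) = 28.805230
T_max/T_min = cosh(S/(2a)) = 1.427914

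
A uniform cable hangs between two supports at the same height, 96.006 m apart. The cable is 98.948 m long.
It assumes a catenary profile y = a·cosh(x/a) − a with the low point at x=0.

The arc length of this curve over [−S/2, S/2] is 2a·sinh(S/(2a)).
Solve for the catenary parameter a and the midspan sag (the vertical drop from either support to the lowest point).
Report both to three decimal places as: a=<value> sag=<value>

a=112.460 sag=10.401

seed: a₀ = √(S³/(24(L−S))) = √(96.006³/(24·2.942)) = 111.949100
iter 1: u=0.428793  f(a)=+2.717e-02  f'(a)=-5.353e-02  a ← 111.949100 − (+2.717e-02/-5.353e-02) = 112.456551
iter 2: u=0.426858  f(a)=+1.858e-04  f'(a)=-5.280e-02  a ← 112.456551 − (+1.858e-04/-5.280e-02) = 112.460070
iter 3: u=0.426845  f(a)=+8.827e-09  f'(a)=-5.280e-02  a ← 112.460070 − (+8.827e-09/-5.280e-02) = 112.460070
iter 4: u=0.426845  f(a)=-1.421e-14  f'(a)=-5.280e-02  a ← 112.460070 − (-1.421e-14/-5.280e-02) = 112.460070
converged: |Δa| < 1e-12 after 4 iterations
sag = a·(cosh(S/(2a)) − 1) = 112.460070·(cosh(0.426845) − 1) = 10.401413
T_max/T_min = cosh(S/(2a)) = 1.092490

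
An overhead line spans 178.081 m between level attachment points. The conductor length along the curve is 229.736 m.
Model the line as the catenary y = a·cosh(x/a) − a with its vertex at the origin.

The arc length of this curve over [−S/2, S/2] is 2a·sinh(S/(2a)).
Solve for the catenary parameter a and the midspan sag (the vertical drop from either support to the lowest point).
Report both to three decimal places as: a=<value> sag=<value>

a=70.254 sag=64.395

seed: a₀ = √(S³/(24(L−S))) = √(178.081³/(24·51.655)) = 67.493908
iter 1: u=1.319238  f(a)=+4.686e+00  f'(a)=-1.814e+00  a ← 67.493908 − (+4.686e+00/-1.814e+00) = 70.076834
iter 2: u=1.270612  f(a)=+2.824e-01  f'(a)=-1.601e+00  a ← 70.076834 − (+2.824e-01/-1.601e+00) = 70.253181
iter 3: u=1.267423  f(a)=+1.171e-03  f'(a)=-1.588e+00  a ← 70.253181 − (+1.171e-03/-1.588e+00) = 70.253918
iter 4: u=1.267410  f(a)=+2.034e-08  f'(a)=-1.588e+00  a ← 70.253918 − (+2.034e-08/-1.588e+00) = 70.253918
iter 5: u=1.267410  f(a)=-2.842e-14  f'(a)=-1.588e+00  a ← 70.253918 − (-2.842e-14/-1.588e+00) = 70.253918
converged: |Δa| < 1e-12 after 5 iterations
sag = a·(cosh(S/(2a)) − 1) = 70.253918·(cosh(1.267410) − 1) = 64.394774
T_max/T_min = cosh(S/(2a)) = 1.916600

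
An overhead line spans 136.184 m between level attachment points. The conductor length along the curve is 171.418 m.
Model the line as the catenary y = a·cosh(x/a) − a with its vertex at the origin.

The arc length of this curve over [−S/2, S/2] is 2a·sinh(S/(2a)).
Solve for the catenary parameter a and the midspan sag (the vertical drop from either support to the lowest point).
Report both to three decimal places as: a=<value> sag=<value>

seed: a₀ = √(S³/(24(L−S))) = √(136.184³/(24·35.234)) = 54.651556
iter 1: u=1.245930  f(a)=+2.838e+00  f'(a)=-1.501e+00  a ← 54.651556 − (+2.838e+00/-1.501e+00) = 56.542344
iter 2: u=1.204266  f(a)=+1.539e-01  f'(a)=-1.342e+00  a ← 56.542344 − (+1.539e-01/-1.342e+00) = 56.657036
iter 3: u=1.201828  f(a)=+5.104e-04  f'(a)=-1.333e+00  a ← 56.657036 − (+5.104e-04/-1.333e+00) = 56.657419
iter 4: u=1.201820  f(a)=+5.651e-09  f'(a)=-1.333e+00  a ← 56.657419 − (+5.651e-09/-1.333e+00) = 56.657419
iter 5: u=1.201820  f(a)=+2.842e-14  f'(a)=-1.333e+00  a ← 56.657419 − (+2.842e-14/-1.333e+00) = 56.657419
converged: |Δa| < 1e-12 after 5 iterations
sag = a·(cosh(S/(2a)) − 1) = 56.657419·(cosh(1.201820) − 1) = 46.085444
T_max/T_min = cosh(S/(2a)) = 1.813405

a=56.657 sag=46.085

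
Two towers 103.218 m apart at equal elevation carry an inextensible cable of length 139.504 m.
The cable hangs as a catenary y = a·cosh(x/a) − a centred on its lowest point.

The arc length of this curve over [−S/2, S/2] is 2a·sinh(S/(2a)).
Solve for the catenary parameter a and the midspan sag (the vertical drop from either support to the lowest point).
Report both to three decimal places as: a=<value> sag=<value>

seed: a₀ = √(S³/(24(L−S))) = √(103.218³/(24·36.286)) = 35.535137
iter 1: u=1.452337  f(a)=+4.025e+00  f'(a)=-2.507e+00  a ← 35.535137 − (+4.025e+00/-2.507e+00) = 37.140703
iter 2: u=1.389554  f(a)=+2.889e-01  f'(a)=-2.159e+00  a ← 37.140703 − (+2.889e-01/-2.159e+00) = 37.274508
iter 3: u=1.384566  f(a)=+1.742e-03  f'(a)=-2.133e+00  a ← 37.274508 − (+1.742e-03/-2.133e+00) = 37.275325
iter 4: u=1.384535  f(a)=+6.421e-08  f'(a)=-2.133e+00  a ← 37.275325 − (+6.421e-08/-2.133e+00) = 37.275325
iter 5: u=1.384535  f(a)=+0.000e+00  f'(a)=-2.133e+00  a ← 37.275325 − (+0.000e+00/-2.133e+00) = 37.275325
converged: |Δa| < 1e-12 after 5 iterations
sag = a·(cosh(S/(2a)) − 1) = 37.275325·(cosh(1.384535) − 1) = 41.811914
T_max/T_min = cosh(S/(2a)) = 2.121705

a=37.275 sag=41.812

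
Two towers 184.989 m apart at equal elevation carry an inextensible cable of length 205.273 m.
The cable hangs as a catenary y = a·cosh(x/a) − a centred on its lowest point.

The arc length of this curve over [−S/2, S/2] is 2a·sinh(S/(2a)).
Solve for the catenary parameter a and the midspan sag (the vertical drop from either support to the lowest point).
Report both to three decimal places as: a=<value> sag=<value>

a=115.864 sag=38.922

seed: a₀ = √(S³/(24(L−S))) = √(184.989³/(24·20.284)) = 114.034545
iter 1: u=0.811109  f(a)=+6.778e-01  f'(a)=-3.797e-01  a ← 114.034545 − (+6.778e-01/-3.797e-01) = 115.819546
iter 2: u=0.798609  f(a)=+1.624e-02  f'(a)=-3.617e-01  a ← 115.819546 − (+1.624e-02/-3.617e-01) = 115.864450
iter 3: u=0.798299  f(a)=+9.835e-06  f'(a)=-3.613e-01  a ← 115.864450 − (+9.835e-06/-3.613e-01) = 115.864477
iter 4: u=0.798299  f(a)=+3.610e-12  f'(a)=-3.613e-01  a ← 115.864477 − (+3.610e-12/-3.613e-01) = 115.864477
converged: |Δa| < 1e-12 after 4 iterations
sag = a·(cosh(S/(2a)) − 1) = 115.864477·(cosh(0.798299) − 1) = 38.921918
T_max/T_min = cosh(S/(2a)) = 1.335926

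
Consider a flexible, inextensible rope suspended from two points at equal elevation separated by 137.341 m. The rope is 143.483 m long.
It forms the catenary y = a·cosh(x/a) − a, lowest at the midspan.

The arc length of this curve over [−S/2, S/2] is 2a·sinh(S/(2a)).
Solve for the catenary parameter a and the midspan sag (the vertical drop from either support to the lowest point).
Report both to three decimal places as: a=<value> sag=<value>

a=133.449 sag=18.062

seed: a₀ = √(S³/(24(L−S))) = √(137.341³/(24·6.142)) = 132.568329
iter 1: u=0.518001  f(a)=+8.293e-02  f'(a)=-9.517e-02  a ← 132.568329 − (+8.293e-02/-9.517e-02) = 133.439709
iter 2: u=0.514618  f(a)=+8.248e-04  f'(a)=-9.329e-02  a ← 133.439709 − (+8.248e-04/-9.329e-02) = 133.448550
iter 3: u=0.514584  f(a)=+8.340e-08  f'(a)=-9.327e-02  a ← 133.448550 − (+8.340e-08/-9.327e-02) = 133.448551
iter 4: u=0.514584  f(a)=+2.842e-14  f'(a)=-9.327e-02  a ← 133.448551 − (+2.842e-14/-9.327e-02) = 133.448551
converged: |Δa| < 1e-12 after 4 iterations
sag = a·(cosh(S/(2a)) − 1) = 133.448551·(cosh(0.514584) − 1) = 18.061708
T_max/T_min = cosh(S/(2a)) = 1.135346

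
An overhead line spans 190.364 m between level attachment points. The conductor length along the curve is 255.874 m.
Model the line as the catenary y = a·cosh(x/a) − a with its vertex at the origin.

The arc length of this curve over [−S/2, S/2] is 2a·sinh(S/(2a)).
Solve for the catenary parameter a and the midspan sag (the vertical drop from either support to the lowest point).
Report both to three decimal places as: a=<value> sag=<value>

seed: a₀ = √(S³/(24(L−S))) = √(190.364³/(24·65.510)) = 66.239617
iter 1: u=1.436935  f(a)=+7.105e+00  f'(a)=-2.418e+00  a ← 66.239617 − (+7.105e+00/-2.418e+00) = 69.178556
iter 2: u=1.375889  f(a)=+5.002e-01  f'(a)=-2.088e+00  a ← 69.178556 − (+5.002e-01/-2.088e+00) = 69.418117
iter 3: u=1.371141  f(a)=+2.895e-03  f'(a)=-2.064e+00  a ← 69.418117 − (+2.895e-03/-2.064e+00) = 69.419519
iter 4: u=1.371113  f(a)=+9.817e-08  f'(a)=-2.064e+00  a ← 69.419519 − (+9.817e-08/-2.064e+00) = 69.419519
iter 5: u=1.371113  f(a)=+2.842e-14  f'(a)=-2.064e+00  a ← 69.419519 − (+2.842e-14/-2.064e+00) = 69.419519
converged: |Δa| < 1e-12 after 5 iterations
sag = a·(cosh(S/(2a)) − 1) = 69.419519·(cosh(1.371113) − 1) = 76.137843
T_max/T_min = cosh(S/(2a)) = 2.096779

a=69.420 sag=76.138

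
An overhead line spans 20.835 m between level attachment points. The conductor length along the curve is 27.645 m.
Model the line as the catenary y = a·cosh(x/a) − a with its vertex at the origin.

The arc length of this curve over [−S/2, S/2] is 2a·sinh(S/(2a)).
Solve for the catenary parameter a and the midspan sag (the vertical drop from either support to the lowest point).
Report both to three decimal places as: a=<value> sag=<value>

a=7.779 sag=8.082

seed: a₀ = √(S³/(24(L−S))) = √(20.835³/(24·6.810)) = 7.438940
iter 1: u=1.400401  f(a)=+6.998e-01  f'(a)=-2.216e+00  a ← 7.438940 − (+6.998e-01/-2.216e+00) = 7.754730
iter 2: u=1.343374  f(a)=+4.703e-02  f'(a)=-1.927e+00  a ← 7.754730 − (+4.703e-02/-1.927e+00) = 7.779131
iter 3: u=1.339160  f(a)=+2.462e-04  f'(a)=-1.907e+00  a ← 7.779131 − (+2.462e-04/-1.907e+00) = 7.779260
iter 4: u=1.339138  f(a)=+6.827e-09  f'(a)=-1.907e+00  a ← 7.779260 − (+6.827e-09/-1.907e+00) = 7.779260
iter 5: u=1.339138  f(a)=+7.105e-15  f'(a)=-1.907e+00  a ← 7.779260 − (+7.105e-15/-1.907e+00) = 7.779260
converged: |Δa| < 1e-12 after 5 iterations
sag = a·(cosh(S/(2a)) − 1) = 7.779260·(cosh(1.339138) − 1) = 8.081963
T_max/T_min = cosh(S/(2a)) = 2.038911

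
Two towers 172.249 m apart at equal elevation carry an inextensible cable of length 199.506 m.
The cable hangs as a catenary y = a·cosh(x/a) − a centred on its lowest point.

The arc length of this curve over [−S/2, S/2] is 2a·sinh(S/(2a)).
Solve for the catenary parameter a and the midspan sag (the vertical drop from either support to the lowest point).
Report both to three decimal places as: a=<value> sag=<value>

a=90.413 sag=44.217

seed: a₀ = √(S³/(24(L−S))) = √(172.249³/(24·27.257)) = 88.387412
iter 1: u=0.974398  f(a)=+1.324e+00  f'(a)=-6.773e-01  a ← 88.387412 − (+1.324e+00/-6.773e-01) = 90.341521
iter 2: u=0.953321  f(a)=+4.517e-02  f'(a)=-6.318e-01  a ← 90.341521 − (+4.517e-02/-6.318e-01) = 90.413008
iter 3: u=0.952568  f(a)=+5.671e-05  f'(a)=-6.302e-01  a ← 90.413008 − (+5.671e-05/-6.302e-01) = 90.413098
iter 4: u=0.952567  f(a)=+8.961e-11  f'(a)=-6.302e-01  a ← 90.413098 − (+8.961e-11/-6.302e-01) = 90.413098
iter 5: u=0.952567  f(a)=+2.842e-14  f'(a)=-6.302e-01  a ← 90.413098 − (+2.842e-14/-6.302e-01) = 90.413098
converged: |Δa| < 1e-12 after 5 iterations
sag = a·(cosh(S/(2a)) − 1) = 90.413098·(cosh(0.952567) − 1) = 44.216725
T_max/T_min = cosh(S/(2a)) = 1.489052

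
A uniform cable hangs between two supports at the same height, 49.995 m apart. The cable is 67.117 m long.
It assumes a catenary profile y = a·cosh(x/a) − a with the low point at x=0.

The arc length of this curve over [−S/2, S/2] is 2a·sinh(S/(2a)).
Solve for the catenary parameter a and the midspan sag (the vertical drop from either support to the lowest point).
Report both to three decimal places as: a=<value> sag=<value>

a=18.272 sag=19.939

seed: a₀ = √(S³/(24(L−S))) = √(49.995³/(24·17.122)) = 17.438414
iter 1: u=1.433473  f(a)=+1.848e+00  f'(a)=-2.398e+00  a ← 17.438414 − (+1.848e+00/-2.398e+00) = 18.208944
iter 2: u=1.372814  f(a)=+1.295e-01  f'(a)=-2.073e+00  a ← 18.208944 − (+1.295e-01/-2.073e+00) = 18.271439
iter 3: u=1.368119  f(a)=+7.425e-04  f'(a)=-2.049e+00  a ← 18.271439 − (+7.425e-04/-2.049e+00) = 18.271801
iter 4: u=1.368092  f(a)=+2.471e-08  f'(a)=-2.049e+00  a ← 18.271801 − (+2.471e-08/-2.049e+00) = 18.271801
iter 5: u=1.368092  f(a)=+0.000e+00  f'(a)=-2.049e+00  a ← 18.271801 − (+0.000e+00/-2.049e+00) = 18.271801
converged: |Δa| < 1e-12 after 5 iterations
sag = a·(cosh(S/(2a)) − 1) = 18.271801·(cosh(1.368092) − 1) = 19.938559
T_max/T_min = cosh(S/(2a)) = 2.091220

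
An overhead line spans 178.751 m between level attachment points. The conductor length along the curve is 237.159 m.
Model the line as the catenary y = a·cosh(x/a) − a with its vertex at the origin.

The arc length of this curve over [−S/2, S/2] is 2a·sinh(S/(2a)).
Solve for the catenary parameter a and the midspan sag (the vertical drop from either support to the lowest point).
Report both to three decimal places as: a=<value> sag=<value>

a=66.750 sag=69.326

seed: a₀ = √(S³/(24(L−S))) = √(178.751³/(24·58.408)) = 63.830895
iter 1: u=1.400192  f(a)=+6.000e+00  f'(a)=-2.215e+00  a ← 63.830895 − (+6.000e+00/-2.215e+00) = 66.539879
iter 2: u=1.343187  f(a)=+4.031e-01  f'(a)=-1.926e+00  a ← 66.539879 − (+4.031e-01/-1.926e+00) = 66.749136
iter 3: u=1.338976  f(a)=+2.109e-03  f'(a)=-1.906e+00  a ← 66.749136 − (+2.109e-03/-1.906e+00) = 66.750243
iter 4: u=1.338954  f(a)=+5.842e-08  f'(a)=-1.906e+00  a ← 66.750243 − (+5.842e-08/-1.906e+00) = 66.750243
iter 5: u=1.338954  f(a)=+0.000e+00  f'(a)=-1.906e+00  a ← 66.750243 − (+0.000e+00/-1.906e+00) = 66.750243
converged: |Δa| < 1e-12 after 5 iterations
sag = a·(cosh(S/(2a)) − 1) = 66.750243·(cosh(1.338954) − 1) = 69.325812
T_max/T_min = cosh(S/(2a)) = 2.038585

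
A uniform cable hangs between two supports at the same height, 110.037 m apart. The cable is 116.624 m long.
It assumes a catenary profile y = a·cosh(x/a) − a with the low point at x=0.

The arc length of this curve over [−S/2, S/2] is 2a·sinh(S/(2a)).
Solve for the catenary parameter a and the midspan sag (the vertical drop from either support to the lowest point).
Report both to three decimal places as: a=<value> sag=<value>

seed: a₀ = √(S³/(24(L−S))) = √(110.037³/(24·6.587)) = 91.803378
iter 1: u=0.599308  f(a)=+1.193e-01  f'(a)=-1.487e-01  a ← 91.803378 − (+1.193e-01/-1.487e-01) = 92.605602
iter 2: u=0.594116  f(a)=+1.582e-03  f'(a)=-1.448e-01  a ← 92.605602 − (+1.582e-03/-1.448e-01) = 92.616527
iter 3: u=0.594046  f(a)=+2.864e-07  f'(a)=-1.448e-01  a ← 92.616527 − (+2.864e-07/-1.448e-01) = 92.616529
iter 4: u=0.594046  f(a)=+0.000e+00  f'(a)=-1.448e-01  a ← 92.616529 − (+0.000e+00/-1.448e-01) = 92.616529
converged: |Δa| < 1e-12 after 4 iterations
sag = a·(cosh(S/(2a)) − 1) = 92.616529·(cosh(0.594046) − 1) = 16.828027
T_max/T_min = cosh(S/(2a)) = 1.181696

a=92.617 sag=16.828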